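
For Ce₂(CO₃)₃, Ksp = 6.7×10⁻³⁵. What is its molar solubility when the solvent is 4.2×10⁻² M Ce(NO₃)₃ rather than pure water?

1.1×10⁻¹¹ M

Ce₂(CO₃)₃(s) ⇌ 2 Ce³⁺(aq) + 3 CO₃²⁻(aq)
Let s be the solubility of Ce₂(CO₃)₃ here. The common ion gives [Ce³⁺] ≈ 4.2×10⁻² M, and [CO₃²⁻] = 3s.
Ksp = [Ce³⁺]^2[CO₃²⁻]^3 = (4.2×10⁻²)^2(3s)^3
(3s)^3 = 6.7×10⁻³⁵ / (4.2×10⁻²)^2 = 3.8×10⁻³²
s = 1.1×10⁻¹¹ M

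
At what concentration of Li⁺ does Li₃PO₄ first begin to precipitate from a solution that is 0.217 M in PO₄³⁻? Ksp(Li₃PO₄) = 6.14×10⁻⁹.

3.05×10⁻³ M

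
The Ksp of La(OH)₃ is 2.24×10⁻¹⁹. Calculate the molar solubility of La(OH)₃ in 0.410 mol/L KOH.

3.25×10⁻¹⁸ M

La(OH)₃(s) ⇌ La³⁺(aq) + 3 OH⁻(aq)
Let s be the solubility of La(OH)₃ here. The common ion gives [OH⁻] ≈ 0.410 mol/L, and [La³⁺] = s.
Ksp = [La³⁺][OH⁻]^3 = s(0.410)^3
s = 2.24×10⁻¹⁹ / (0.410)^3 = 3.25×10⁻¹⁸
s = 3.25×10⁻¹⁸ mol/L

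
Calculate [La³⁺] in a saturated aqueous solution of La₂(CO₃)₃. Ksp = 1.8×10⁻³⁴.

1.4×10⁻⁷ M

La₂(CO₃)₃(s) ⇌ 2 La³⁺(aq) + 3 CO₃²⁻(aq)
For each mole of La₂(CO₃)₃ that dissolves per liter, [La³⁺] = 2s and [CO₃²⁻] = 3s; let s denote this solubility.
Ksp = [La³⁺]^2[CO₃²⁻]^3 = (2s)^2 · (3s)^3 = 108s^5 = 1.8×10⁻³⁴
s = 7.0×10⁻⁸ mol/L
[La³⁺] = 2s = 1.4×10⁻⁷ mol/L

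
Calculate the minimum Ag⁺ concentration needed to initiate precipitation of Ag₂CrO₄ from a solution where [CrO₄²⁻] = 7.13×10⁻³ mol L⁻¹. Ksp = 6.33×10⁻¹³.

A salt starts to precipitate once the ion product Q reaches its Ksp.
Ag₂CrO₄(s) ⇌ 2 Ag⁺(aq) + CrO₄²⁻(aq)
Ksp = [Ag⁺]^2[CrO₄²⁻] = [Ag⁺]^2(7.13×10⁻³)
[Ag⁺]^2 = 6.33×10⁻¹³ / (7.13×10⁻³) = 8.88×10⁻¹¹
[Ag⁺] = 9.42×10⁻⁶ mol L⁻¹

9.42×10⁻⁶ M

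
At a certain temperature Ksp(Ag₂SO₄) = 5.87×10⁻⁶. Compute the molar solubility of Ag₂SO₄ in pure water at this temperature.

Ag₂SO₄(s) ⇌ 2 Ag⁺(aq) + SO₄²⁻(aq)
If s mol/L of Ag₂SO₄ dissolves, [Ag⁺] = 2s and [SO₄²⁻] = s.
Ksp = [Ag⁺]^2[SO₄²⁻] = (2s)^2 · s = 4s^3
4s^3 = 5.87×10⁻⁶  ⇒  s^3 = 1.47×10⁻⁶
Taking the 3rd root, s = 1.14×10⁻² mol/L.

1.14×10⁻² M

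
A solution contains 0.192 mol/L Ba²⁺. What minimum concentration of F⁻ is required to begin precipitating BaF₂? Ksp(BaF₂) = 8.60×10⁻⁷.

2.12×10⁻³ M

Each salt precipitates once Q = Ksp for that salt.
BaF₂(s) ⇌ Ba²⁺(aq) + 2 F⁻(aq)
Ksp = [Ba²⁺][F⁻]^2 = [F⁻]^2(0.192)
[F⁻]^2 = 8.60×10⁻⁷ / (0.192) = 4.48×10⁻⁶
[F⁻] = 2.12×10⁻³ mol/L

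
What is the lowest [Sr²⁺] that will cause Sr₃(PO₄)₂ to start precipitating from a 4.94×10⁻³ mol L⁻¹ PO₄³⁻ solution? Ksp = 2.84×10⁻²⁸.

2.27×10⁻⁸ M

Precipitation begins when Q = Ksp.
Sr₃(PO₄)₂(s) ⇌ 3 Sr²⁺(aq) + 2 PO₄³⁻(aq)
Ksp = [Sr²⁺]^3[PO₄³⁻]^2 = [Sr²⁺]^3(4.94×10⁻³)^2
[Sr²⁺]^3 = 2.84×10⁻²⁸ / (4.94×10⁻³)^2 = 1.16×10⁻²³
[Sr²⁺] = 2.27×10⁻⁸ mol L⁻¹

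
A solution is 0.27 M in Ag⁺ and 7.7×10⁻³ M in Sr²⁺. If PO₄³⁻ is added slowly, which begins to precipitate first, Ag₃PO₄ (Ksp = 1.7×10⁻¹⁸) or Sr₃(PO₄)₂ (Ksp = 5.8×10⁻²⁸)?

Ag₃PO₄

Each salt precipitates once Q = Ksp for that salt.
For Ag₃PO₄: [PO₄³⁻] = (Ksp/[Ag⁺]^3) = 8.6×10⁻¹⁷ M
For Sr₃(PO₄)₂: [PO₄³⁻] = (Ksp/[Sr²⁺]^3)^(1/2) = 3.6×10⁻¹¹ M
Since Ag₃PO₄ needs less PO₄³⁻ to reach saturation, it precipitates first.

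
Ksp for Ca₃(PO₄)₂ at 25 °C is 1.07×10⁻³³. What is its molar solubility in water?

9.98×10⁻⁸ M

Ca₃(PO₄)₂(s) ⇌ 3 Ca²⁺(aq) + 2 PO₄³⁻(aq)
If s mol/L of Ca₃(PO₄)₂ dissolves, [Ca²⁺] = 3s and [PO₄³⁻] = 2s.
Ksp = [Ca²⁺]^3[PO₄³⁻]^2 = (3s)^3 · (2s)^2 = 108s^5
108s^5 = 1.07×10⁻³³  ⇒  s^5 = 9.91×10⁻³⁶
s = (9.91×10⁻³⁶)^(1/5) = 9.98×10⁻⁸ mol/L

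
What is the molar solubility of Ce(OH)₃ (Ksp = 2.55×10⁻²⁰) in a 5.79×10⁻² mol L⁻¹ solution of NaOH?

1.31×10⁻¹⁶ M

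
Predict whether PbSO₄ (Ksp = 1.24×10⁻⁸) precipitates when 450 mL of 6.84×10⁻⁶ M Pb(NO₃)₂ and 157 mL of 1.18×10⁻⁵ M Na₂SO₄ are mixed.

No

Total volume after mixing = 450 + 157 = 607 mL.
[Pb²⁺] = (6.84×10⁻⁶)(450)/607 = 5.07×10⁻⁶ M
[SO₄²⁻] = (1.18×10⁻⁵)(157)/607 = 3.05×10⁻⁶ M
Q = [Pb²⁺][SO₄²⁻] = 1.55×10⁻¹¹
Q = 1.55×10⁻¹¹ < Ksp = 1.24×10⁻⁸, so the solution is unsaturated and no precipitate forms.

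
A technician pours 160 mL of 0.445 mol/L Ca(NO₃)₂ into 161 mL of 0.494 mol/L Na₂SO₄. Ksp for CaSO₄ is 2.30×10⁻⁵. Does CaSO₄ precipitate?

Yes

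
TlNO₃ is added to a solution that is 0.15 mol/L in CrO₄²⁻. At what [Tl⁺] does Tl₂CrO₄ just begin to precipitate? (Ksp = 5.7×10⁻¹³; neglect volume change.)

A salt starts to precipitate once the ion product Q reaches its Ksp.
Tl₂CrO₄(s) ⇌ 2 Tl⁺(aq) + CrO₄²⁻(aq)
Ksp = [Tl⁺]^2[CrO₄²⁻] = [Tl⁺]^2(0.15)
[Tl⁺]^2 = 5.7×10⁻¹³ / (0.15) = 3.8×10⁻¹²
[Tl⁺] = 1.9×10⁻⁶ mol/L

1.9×10⁻⁶ M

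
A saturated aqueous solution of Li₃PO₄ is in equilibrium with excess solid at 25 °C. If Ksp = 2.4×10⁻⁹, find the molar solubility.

Li₃PO₄(s) ⇌ 3 Li⁺(aq) + PO₄³⁻(aq)
Let s be the molar solubility. Then [Li⁺] = 3s and [PO₄³⁻] = s.
Ksp = [Li⁺]^3[PO₄³⁻] = (3s)^3 · s = 27s^4
27s^4 = 2.4×10⁻⁹  ⇒  s^4 = 8.9×10⁻¹¹
Taking the 4th root, s = 3.1×10⁻³ mol L⁻¹.

3.1×10⁻³ M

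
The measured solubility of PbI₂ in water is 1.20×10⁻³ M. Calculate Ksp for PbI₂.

Ksp = 6.91×10⁻⁹

PbI₂(s) ⇌ Pb²⁺(aq) + 2 I⁻(aq)
If s mol/L of PbI₂ dissolves, [Pb²⁺] = s and [I⁻] = 2s.
Ksp = [Pb²⁺][I⁻]^2 = s · (2s)^2 = 4s^3
Ksp = 4 × (1.20×10⁻³)^3 = 6.91×10⁻⁹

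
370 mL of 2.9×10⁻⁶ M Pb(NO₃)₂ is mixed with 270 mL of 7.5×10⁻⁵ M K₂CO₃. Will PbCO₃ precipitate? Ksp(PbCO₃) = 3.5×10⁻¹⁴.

Yes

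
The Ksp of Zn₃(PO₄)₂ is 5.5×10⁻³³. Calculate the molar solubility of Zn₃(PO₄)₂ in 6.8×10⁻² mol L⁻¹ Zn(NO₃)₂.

2.1×10⁻¹⁵ M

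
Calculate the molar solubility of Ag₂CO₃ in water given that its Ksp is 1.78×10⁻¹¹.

Ag₂CO₃(s) ⇌ 2 Ag⁺(aq) + CO₃²⁻(aq)
For each mole of Ag₂CO₃ that dissolves per liter, [Ag⁺] = 2s and [CO₃²⁻] = s; let s denote this solubility.
Ksp = [Ag⁺]^2[CO₃²⁻] = (2s)^2 · s = 4s^3
4s^3 = 1.78×10⁻¹¹  ⇒  s^3 = 4.45×10⁻¹²
Taking the 3rd root, s = 1.64×10⁻⁴ M.

1.64×10⁻⁴ M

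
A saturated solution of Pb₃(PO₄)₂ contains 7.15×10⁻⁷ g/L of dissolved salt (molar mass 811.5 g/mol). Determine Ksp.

Convert to molarity: s = 7.15×10⁻⁷ / 811.5 = 8.8108×10⁻¹⁰ mol/L
Pb₃(PO₄)₂(s) ⇌ 3 Pb²⁺(aq) + 2 PO₄³⁻(aq)
Call the molar solubility s, so that [Pb²⁺] = 3s and [PO₄³⁻] = 2s.
Ksp = [Pb²⁺]^3[PO₄³⁻]^2 = (3s)^3 · (2s)^2 = 108s^5
Ksp = 108 × (8.8108×10⁻¹⁰)^5 = 5.73×10⁻⁴⁴

Ksp = 5.73×10⁻⁴⁴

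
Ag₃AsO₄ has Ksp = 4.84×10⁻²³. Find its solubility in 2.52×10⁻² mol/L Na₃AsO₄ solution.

Ag₃AsO₄(s) ⇌ 3 Ag⁺(aq) + AsO₄³⁻(aq)
The solution already contains AsO₄³⁻ at 2.52×10⁻² mol/L. Let s be the molar solubility of Ag₃AsO₄.
[AsO₄³⁻] ≈ 2.52×10⁻² mol/L (common ion dominates); [Ag⁺] = 3s.
Ksp = [Ag⁺]^3[AsO₄³⁻] = (3s)^3(2.52×10⁻²)
(3s)^3 = 4.84×10⁻²³ / (2.52×10⁻²) = 1.92×10⁻²¹
s = 4.14×10⁻⁸ mol/L

4.14×10⁻⁸ M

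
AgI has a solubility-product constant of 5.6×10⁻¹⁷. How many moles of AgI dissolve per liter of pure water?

7.5×10⁻⁹ M

AgI(s) ⇌ Ag⁺(aq) + I⁻(aq)
Let s be the molar solubility. Then [Ag⁺] = s and [I⁻] = s.
Ksp = [Ag⁺][I⁻] = s · s = s^2
s^2 = 5.6×10⁻¹⁷
s = (5.6×10⁻¹⁷)^(1/2) = 7.5×10⁻⁹ mol L⁻¹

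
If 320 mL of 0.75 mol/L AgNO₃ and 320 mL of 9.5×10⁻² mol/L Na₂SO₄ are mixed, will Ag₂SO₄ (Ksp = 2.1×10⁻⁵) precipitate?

Yes

After mixing, V = 320 mL + 320 mL = 640 mL.
[Ag⁺] = (0.75)(320)/640 = 0.38 mol/L
[SO₄²⁻] = (9.5×10⁻²)(320)/640 = 4.8×10⁻² mol/L
Q = [Ag⁺]^2[SO₄²⁻] = 6.7×10⁻³
Since Q (6.7×10⁻³) exceeds Ksp (2.1×10⁻⁵), Ag₂SO₄ will precipitate.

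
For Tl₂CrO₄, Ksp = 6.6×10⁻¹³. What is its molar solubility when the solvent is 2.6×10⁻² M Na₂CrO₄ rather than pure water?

Tl₂CrO₄(s) ⇌ 2 Tl⁺(aq) + CrO₄²⁻(aq)
Let s be the solubility of Tl₂CrO₄ here. The common ion gives [CrO₄²⁻] ≈ 2.6×10⁻² M, and [Tl⁺] = 2s.
Ksp = [Tl⁺]^2[CrO₄²⁻] = (2s)^2(2.6×10⁻²)
(2s)^2 = 6.6×10⁻¹³ / (2.6×10⁻²) = 2.5×10⁻¹¹
s = 2.5×10⁻⁶ M

2.5×10⁻⁶ M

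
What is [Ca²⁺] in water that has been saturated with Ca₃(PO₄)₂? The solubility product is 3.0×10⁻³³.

Ca₃(PO₄)₂(s) ⇌ 3 Ca²⁺(aq) + 2 PO₄³⁻(aq)
For each mole of Ca₃(PO₄)₂ that dissolves per liter, [Ca²⁺] = 3s and [PO₄³⁻] = 2s; let s denote this solubility.
Ksp = [Ca²⁺]^3[PO₄³⁻]^2 = (3s)^3 · (2s)^2 = 108s^5 = 3.0×10⁻³³
s = 1.2×10⁻⁷ M
[Ca²⁺] = 3s = 3.7×10⁻⁷ M

3.7×10⁻⁷ M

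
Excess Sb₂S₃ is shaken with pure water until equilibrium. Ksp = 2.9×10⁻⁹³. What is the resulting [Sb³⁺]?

2.4×10⁻¹⁹ M

Sb₂S₃(s) ⇌ 2 Sb³⁺(aq) + 3 S²⁻(aq)
If s mol/L of Sb₂S₃ dissolves, [Sb³⁺] = 2s and [S²⁻] = 3s.
Ksp = [Sb³⁺]^2[S²⁻]^3 = (2s)^2 · (3s)^3 = 108s^5 = 2.9×10⁻⁹³
s = 1.2×10⁻¹⁹ mol/L
[Sb³⁺] = 2s = 2.4×10⁻¹⁹ mol/L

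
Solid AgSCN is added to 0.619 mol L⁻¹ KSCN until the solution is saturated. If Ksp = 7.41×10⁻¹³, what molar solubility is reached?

1.20×10⁻¹² M

AgSCN(s) ⇌ Ag⁺(aq) + SCN⁻(aq)
The solution already contains SCN⁻ at 0.619 mol L⁻¹. Let s be the molar solubility of AgSCN.
[SCN⁻] ≈ 0.619 mol L⁻¹ (common ion dominates); [Ag⁺] = s.
Ksp = [Ag⁺][SCN⁻] = s(0.619)
s = 7.41×10⁻¹³ / (0.619) = 1.20×10⁻¹²
s = 1.20×10⁻¹² mol L⁻¹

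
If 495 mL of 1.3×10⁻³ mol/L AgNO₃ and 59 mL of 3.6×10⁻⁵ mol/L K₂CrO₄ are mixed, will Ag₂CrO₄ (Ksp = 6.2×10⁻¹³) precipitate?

Total volume after mixing = 495 + 59 = 554 mL.
[Ag⁺] = (1.3×10⁻³)(495)/554 = 1.2×10⁻³ mol/L
[CrO₄²⁻] = (3.6×10⁻⁵)(59)/554 = 3.8×10⁻⁶ mol/L
Q = [Ag⁺]^2[CrO₄²⁻] = 5.2×10⁻¹²
Since Q (5.2×10⁻¹²) exceeds Ksp (6.2×10⁻¹³), Ag₂CrO₄ will precipitate.

Yes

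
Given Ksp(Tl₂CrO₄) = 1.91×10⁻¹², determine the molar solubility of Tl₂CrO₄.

Tl₂CrO₄(s) ⇌ 2 Tl⁺(aq) + CrO₄²⁻(aq)
For each mole of Tl₂CrO₄ that dissolves per liter, [Tl⁺] = 2s and [CrO₄²⁻] = s; let s denote this solubility.
Ksp = [Tl⁺]^2[CrO₄²⁻] = (2s)^2 · s = 4s^3
4s^3 = 1.91×10⁻¹²  ⇒  s^3 = 4.78×10⁻¹³
s = 7.82×10⁻⁵ mol L⁻¹

7.82×10⁻⁵ M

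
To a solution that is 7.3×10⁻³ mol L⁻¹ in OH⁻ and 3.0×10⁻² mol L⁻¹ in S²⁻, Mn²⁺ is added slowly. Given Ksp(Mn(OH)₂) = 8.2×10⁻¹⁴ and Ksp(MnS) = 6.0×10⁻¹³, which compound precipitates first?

Precipitation begins when Q = Ksp.
For Mn(OH)₂: [Mn²⁺] = (Ksp/[OH⁻]^2) = 1.5×10⁻⁹ mol L⁻¹
For MnS: [Mn²⁺] = (Ksp/[S²⁻]) = 2.0×10⁻¹¹ mol L⁻¹
Since MnS needs less Mn²⁺ to reach saturation, it precipitates first.

MnS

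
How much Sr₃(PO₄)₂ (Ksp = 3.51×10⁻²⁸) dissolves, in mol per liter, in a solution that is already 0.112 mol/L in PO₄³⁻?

1.01×10⁻⁹ M

Sr₃(PO₄)₂(s) ⇌ 3 Sr²⁺(aq) + 2 PO₄³⁻(aq)
Let s be the solubility of Sr₃(PO₄)₂ here. The common ion gives [PO₄³⁻] ≈ 0.112 mol/L, and [Sr²⁺] = 3s.
Ksp = [Sr²⁺]^3[PO₄³⁻]^2 = (3s)^3(0.112)^2
(3s)^3 = 3.51×10⁻²⁸ / (0.112)^2 = 2.80×10⁻²⁶
s = 1.01×10⁻⁹ mol/L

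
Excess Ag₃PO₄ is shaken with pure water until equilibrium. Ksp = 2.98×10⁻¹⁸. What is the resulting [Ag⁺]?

Ag₃PO₄(s) ⇌ 3 Ag⁺(aq) + PO₄³⁻(aq)
Let s be the molar solubility. Then [Ag⁺] = 3s and [PO₄³⁻] = s.
Ksp = [Ag⁺]^3[PO₄³⁻] = (3s)^3 · s = 27s^4 = 2.98×10⁻¹⁸
s = 1.82×10⁻⁵ mol/L
[Ag⁺] = 3s = 5.47×10⁻⁵ mol/L

5.47×10⁻⁵ M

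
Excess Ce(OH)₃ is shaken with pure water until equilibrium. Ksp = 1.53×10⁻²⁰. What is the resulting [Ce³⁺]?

4.88×10⁻⁶ M

Ce(OH)₃(s) ⇌ Ce³⁺(aq) + 3 OH⁻(aq)
With molar solubility s: [Ce³⁺] = s, [OH⁻] = 3s.
Ksp = [Ce³⁺][OH⁻]^3 = s · (3s)^3 = 27s^4 = 1.53×10⁻²⁰
s = 4.88×10⁻⁶ mol/L
[Ce³⁺] = s = 4.88×10⁻⁶ mol/L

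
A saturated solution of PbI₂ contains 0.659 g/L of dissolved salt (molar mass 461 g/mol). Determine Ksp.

Ksp = 1.17×10⁻⁸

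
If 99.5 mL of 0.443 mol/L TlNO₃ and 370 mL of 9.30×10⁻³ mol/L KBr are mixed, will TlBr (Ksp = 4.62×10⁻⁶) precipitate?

Yes

The combined volume is 469.5 mL.
[Tl⁺] = (0.443)(99.5)/469.5 = 9.39×10⁻² mol/L
[Br⁻] = (9.30×10⁻³)(370)/469.5 = 7.33×10⁻³ mol/L
Q = [Tl⁺][Br⁻] = 6.88×10⁻⁴
Because Q > Ksp (6.88×10⁻⁴ vs 4.62×10⁻⁶), a precipitate of TlBr forms.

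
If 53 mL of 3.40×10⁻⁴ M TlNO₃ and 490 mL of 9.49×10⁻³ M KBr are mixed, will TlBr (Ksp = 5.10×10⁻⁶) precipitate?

No

The combined volume is 543 mL.
[Tl⁺] = (3.40×10⁻⁴)(53)/543 = 3.32×10⁻⁵ M
[Br⁻] = (9.49×10⁻³)(490)/543 = 8.56×10⁻³ M
Q = [Tl⁺][Br⁻] = 2.84×10⁻⁷
Q = 2.84×10⁻⁷ < Ksp = 5.10×10⁻⁶, so the solution is unsaturated and no precipitate forms.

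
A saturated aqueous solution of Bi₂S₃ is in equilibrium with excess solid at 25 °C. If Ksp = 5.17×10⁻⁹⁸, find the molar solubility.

Bi₂S₃(s) ⇌ 2 Bi³⁺(aq) + 3 S²⁻(aq)
For each mole of Bi₂S₃ that dissolves per liter, [Bi³⁺] = 2s and [S²⁻] = 3s; let s denote this solubility.
Ksp = [Bi³⁺]^2[S²⁻]^3 = (2s)^2 · (3s)^3 = 108s^5
108s^5 = 5.17×10⁻⁹⁸  ⇒  s^5 = 4.79×10⁻¹⁰⁰
Taking the 5th root, s = 1.37×10⁻²⁰ mol/L.

1.37×10⁻²⁰ M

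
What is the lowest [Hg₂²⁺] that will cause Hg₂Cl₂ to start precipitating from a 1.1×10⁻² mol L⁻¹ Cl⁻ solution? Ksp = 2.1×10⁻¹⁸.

The threshold for precipitation is Q = Ksp.
Hg₂Cl₂(s) ⇌ Hg₂²⁺(aq) + 2 Cl⁻(aq)
Ksp = [Hg₂²⁺][Cl⁻]^2 = [Hg₂²⁺](1.1×10⁻²)^2
[Hg₂²⁺] = 2.1×10⁻¹⁸ / (1.1×10⁻²)^2 = 1.7×10⁻¹⁴
[Hg₂²⁺] = 1.7×10⁻¹⁴ mol L⁻¹

1.7×10⁻¹⁴ M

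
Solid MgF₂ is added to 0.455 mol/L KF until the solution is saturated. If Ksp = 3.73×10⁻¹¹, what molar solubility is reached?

MgF₂(s) ⇌ Mg²⁺(aq) + 2 F⁻(aq)
The solution already contains F⁻ at 0.455 mol/L. Let s be the molar solubility of MgF₂.
[F⁻] ≈ 0.455 mol/L (common ion dominates); [Mg²⁺] = s.
Ksp = [Mg²⁺][F⁻]^2 = s(0.455)^2
s = 3.73×10⁻¹¹ / (0.455)^2 = 1.80×10⁻¹⁰
s = 1.80×10⁻¹⁰ mol/L

1.80×10⁻¹⁰ M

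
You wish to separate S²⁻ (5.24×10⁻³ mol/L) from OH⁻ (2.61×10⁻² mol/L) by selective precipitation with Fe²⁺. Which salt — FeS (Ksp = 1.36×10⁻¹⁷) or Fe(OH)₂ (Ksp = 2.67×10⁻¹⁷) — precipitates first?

Each salt precipitates once Q = Ksp for that salt.
For FeS: [Fe²⁺] = (Ksp/[S²⁻]) = 2.60×10⁻¹⁵ mol/L
For Fe(OH)₂: [Fe²⁺] = (Ksp/[OH⁻]^2) = 3.92×10⁻¹⁴ mol/L
The smaller threshold [Fe²⁺] is reached first, so FeS precipitates first.

FeS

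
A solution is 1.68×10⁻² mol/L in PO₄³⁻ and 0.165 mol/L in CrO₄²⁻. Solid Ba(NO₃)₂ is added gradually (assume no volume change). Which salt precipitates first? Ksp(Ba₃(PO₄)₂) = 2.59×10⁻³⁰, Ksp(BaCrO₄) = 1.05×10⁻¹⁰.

BaCrO₄

Precipitation of each salt begins when its ion product equals Ksp.
For Ba₃(PO₄)₂: [Ba²⁺] = (Ksp/[PO₄³⁻]^2)^(1/3) = 2.09×10⁻⁹ mol/L
For BaCrO₄: [Ba²⁺] = (Ksp/[CrO₄²⁻]) = 6.36×10⁻¹⁰ mol/L
Since BaCrO₄ needs less Ba²⁺ to reach saturation, it precipitates first.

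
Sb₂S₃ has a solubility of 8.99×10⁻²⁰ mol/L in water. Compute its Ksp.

Ksp = 6.34×10⁻⁹⁴

Sb₂S₃(s) ⇌ 2 Sb³⁺(aq) + 3 S²⁻(aq)
Let s be the molar solubility. Then [Sb³⁺] = 2s and [S²⁻] = 3s.
Ksp = [Sb³⁺]^2[S²⁻]^3 = (2s)^2 · (3s)^3 = 108s^5
Ksp = 108 × (8.99×10⁻²⁰)^5 = 6.34×10⁻⁹⁴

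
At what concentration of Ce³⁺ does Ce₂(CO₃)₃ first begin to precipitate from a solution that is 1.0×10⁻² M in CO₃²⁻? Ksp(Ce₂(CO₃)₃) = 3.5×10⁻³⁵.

5.9×10⁻¹⁵ M

Precipitation begins when Q = Ksp.
Ce₂(CO₃)₃(s) ⇌ 2 Ce³⁺(aq) + 3 CO₃²⁻(aq)
Ksp = [Ce³⁺]^2[CO₃²⁻]^3 = [Ce³⁺]^2(1.0×10⁻²)^3
[Ce³⁺]^2 = 3.5×10⁻³⁵ / (1.0×10⁻²)^3 = 3.5×10⁻²⁹
[Ce³⁺] = 5.9×10⁻¹⁵ M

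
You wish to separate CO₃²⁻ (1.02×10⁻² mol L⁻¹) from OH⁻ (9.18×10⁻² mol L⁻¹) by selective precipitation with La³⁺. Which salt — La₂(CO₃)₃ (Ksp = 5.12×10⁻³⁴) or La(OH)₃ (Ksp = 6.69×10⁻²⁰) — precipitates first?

La(OH)₃

Precipitation begins when Q = Ksp.
For La₂(CO₃)₃: [La³⁺] = (Ksp/[CO₃²⁻]^3)^(1/2) = 2.20×10⁻¹⁴ mol L⁻¹
For La(OH)₃: [La³⁺] = (Ksp/[OH⁻]^3) = 8.65×10⁻¹⁷ mol L⁻¹
Since La(OH)₃ needs less La³⁺ to reach saturation, it precipitates first.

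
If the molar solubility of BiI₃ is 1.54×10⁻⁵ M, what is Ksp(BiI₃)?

Ksp = 1.52×10⁻¹⁸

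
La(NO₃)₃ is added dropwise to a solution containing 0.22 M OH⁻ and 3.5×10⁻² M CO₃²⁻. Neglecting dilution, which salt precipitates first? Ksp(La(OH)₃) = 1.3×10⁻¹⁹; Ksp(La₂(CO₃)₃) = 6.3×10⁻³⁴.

La(OH)₃

Precipitation begins when Q = Ksp.
For La(OH)₃: [La³⁺] = (Ksp/[OH⁻]^3) = 1.2×10⁻¹⁷ M
For La₂(CO₃)₃: [La³⁺] = (Ksp/[CO₃²⁻]^3)^(1/2) = 3.8×10⁻¹⁵ M
La(OH)₃ requires the lower [La³⁺], so it precipitates first.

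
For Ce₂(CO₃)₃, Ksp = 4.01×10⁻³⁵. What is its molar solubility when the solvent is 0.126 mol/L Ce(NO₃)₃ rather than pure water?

Ce₂(CO₃)₃(s) ⇌ 2 Ce³⁺(aq) + 3 CO₃²⁻(aq)
Ce³⁺ is already present at 0.126 mol/L. If s mol/L of Ce₂(CO₃)₃ dissolves, [CO₃²⁻] = 3s while [Ce³⁺] ≈ 0.126 mol/L.
Ksp = [Ce³⁺]^2[CO₃²⁻]^3 = (0.126)^2(3s)^3
(3s)^3 = 4.01×10⁻³⁵ / (0.126)^2 = 2.53×10⁻³³
s = 4.54×10⁻¹² mol/L

4.54×10⁻¹² M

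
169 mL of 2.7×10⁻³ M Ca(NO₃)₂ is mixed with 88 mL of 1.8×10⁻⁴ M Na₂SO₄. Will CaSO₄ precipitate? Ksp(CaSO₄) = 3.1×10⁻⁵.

No

Total volume after mixing = 169 + 88 = 257 mL.
[Ca²⁺] = (2.7×10⁻³)(169)/257 = 1.8×10⁻³ M
[SO₄²⁻] = (1.8×10⁻⁴)(88)/257 = 6.2×10⁻⁵ M
Q = [Ca²⁺][SO₄²⁻] = 1.1×10⁻⁷
Q < Ksp (1.1×10⁻⁷ vs 3.1×10⁻⁵); the solution remains unsaturated and no precipitate forms.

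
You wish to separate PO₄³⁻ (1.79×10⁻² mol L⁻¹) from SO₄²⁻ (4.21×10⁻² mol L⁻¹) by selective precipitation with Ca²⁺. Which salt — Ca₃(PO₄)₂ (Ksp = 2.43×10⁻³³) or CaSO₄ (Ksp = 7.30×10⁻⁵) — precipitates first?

Ca₃(PO₄)₂

Precipitation begins when Q = Ksp.
For Ca₃(PO₄)₂: [Ca²⁺] = (Ksp/[PO₄³⁻]^2)^(1/3) = 1.96×10⁻¹⁰ mol L⁻¹
For CaSO₄: [Ca²⁺] = (Ksp/[SO₄²⁻]) = 1.73×10⁻³ mol L⁻¹
Ca₃(PO₄)₂ requires the lower [Ca²⁺], so it precipitates first.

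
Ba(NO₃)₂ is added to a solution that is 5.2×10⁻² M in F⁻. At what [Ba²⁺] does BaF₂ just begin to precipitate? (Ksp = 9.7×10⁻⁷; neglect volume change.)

3.6×10⁻⁴ M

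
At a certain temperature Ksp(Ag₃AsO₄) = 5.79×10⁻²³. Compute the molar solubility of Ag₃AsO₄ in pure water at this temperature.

1.21×10⁻⁶ M

Ag₃AsO₄(s) ⇌ 3 Ag⁺(aq) + AsO₄³⁻(aq)
For each mole of Ag₃AsO₄ that dissolves per liter, [Ag⁺] = 3s and [AsO₄³⁻] = s; let s denote this solubility.
Ksp = [Ag⁺]^3[AsO₄³⁻] = (3s)^3 · s = 27s^4
27s^4 = 5.79×10⁻²³  ⇒  s^4 = 2.14×10⁻²⁴
Taking the 4th root, s = 1.21×10⁻⁶ mol L⁻¹.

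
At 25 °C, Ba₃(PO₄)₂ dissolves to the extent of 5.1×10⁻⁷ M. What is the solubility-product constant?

Ba₃(PO₄)₂(s) ⇌ 3 Ba²⁺(aq) + 2 PO₄³⁻(aq)
For each mole of Ba₃(PO₄)₂ that dissolves per liter, [Ba²⁺] = 3s and [PO₄³⁻] = 2s; let s denote this solubility.
Ksp = [Ba²⁺]^3[PO₄³⁻]^2 = (3s)^3 · (2s)^2 = 108s^5
Ksp = 108 × (5.1×10⁻⁷)^5 = 3.7×10⁻³⁰

Ksp = 3.7×10⁻³⁰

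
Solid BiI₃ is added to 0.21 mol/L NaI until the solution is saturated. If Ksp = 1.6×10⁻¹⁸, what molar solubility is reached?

BiI₃(s) ⇌ Bi³⁺(aq) + 3 I⁻(aq)
The solution already contains I⁻ at 0.21 mol/L. Let s be the molar solubility of BiI₃.
[I⁻] ≈ 0.21 mol/L (common ion dominates); [Bi³⁺] = s.
Ksp = [Bi³⁺][I⁻]^3 = s(0.21)^3
s = 1.6×10⁻¹⁸ / (0.21)^3 = 1.7×10⁻¹⁶
s = 1.7×10⁻¹⁶ mol/L

1.7×10⁻¹⁶ M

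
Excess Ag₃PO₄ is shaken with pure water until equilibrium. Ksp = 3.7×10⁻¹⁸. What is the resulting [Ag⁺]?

5.8×10⁻⁵ M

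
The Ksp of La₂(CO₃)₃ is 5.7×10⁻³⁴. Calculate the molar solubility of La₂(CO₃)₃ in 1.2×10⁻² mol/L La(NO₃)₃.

5.3×10⁻¹¹ M

La₂(CO₃)₃(s) ⇌ 2 La³⁺(aq) + 3 CO₃²⁻(aq)
The solution already contains La³⁺ at 1.2×10⁻² mol/L. Let s be the molar solubility of La₂(CO₃)₃.
[La³⁺] ≈ 1.2×10⁻² mol/L (common ion dominates); [CO₃²⁻] = 3s.
Ksp = [La³⁺]^2[CO₃²⁻]^3 = (1.2×10⁻²)^2(3s)^3
(3s)^3 = 5.7×10⁻³⁴ / (1.2×10⁻²)^2 = 4.0×10⁻³⁰
s = 5.3×10⁻¹¹ mol/L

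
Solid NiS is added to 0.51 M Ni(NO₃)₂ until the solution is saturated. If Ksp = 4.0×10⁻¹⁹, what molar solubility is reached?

NiS(s) ⇌ Ni²⁺(aq) + S²⁻(aq)
With Ni²⁺ already at 0.51 M and s small, take [Ni²⁺] ≈ 0.51 M and [S²⁻] = s.
Ksp = [Ni²⁺][S²⁻] = (0.51)s
s = 4.0×10⁻¹⁹ / (0.51) = 7.8×10⁻¹⁹
s = 7.8×10⁻¹⁹ M

7.8×10⁻¹⁹ M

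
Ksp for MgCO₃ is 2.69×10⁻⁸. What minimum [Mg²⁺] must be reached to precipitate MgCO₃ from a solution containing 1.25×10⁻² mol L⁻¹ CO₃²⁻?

2.15×10⁻⁶ M

Precipitation of each salt begins when its ion product equals Ksp.
MgCO₃(s) ⇌ Mg²⁺(aq) + CO₃²⁻(aq)
Ksp = [Mg²⁺][CO₃²⁻] = [Mg²⁺](1.25×10⁻²)
[Mg²⁺] = 2.69×10⁻⁸ / (1.25×10⁻²) = 2.15×10⁻⁶
[Mg²⁺] = 2.15×10⁻⁶ mol L⁻¹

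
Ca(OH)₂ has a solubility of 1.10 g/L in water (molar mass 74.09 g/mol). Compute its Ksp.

Ksp = 1.31×10⁻⁵

Molar solubility s = (1.10 g/L) / (74.09 g/mol) = 1.4847×10⁻² mol/L
Ca(OH)₂(s) ⇌ Ca²⁺(aq) + 2 OH⁻(aq)
For each mole of Ca(OH)₂ that dissolves per liter, [Ca²⁺] = s and [OH⁻] = 2s; let s denote this solubility.
Ksp = [Ca²⁺][OH⁻]^2 = s · (2s)^2 = 4s^3
Ksp = 4 × (1.4847×10⁻²)^3 = 1.31×10⁻⁵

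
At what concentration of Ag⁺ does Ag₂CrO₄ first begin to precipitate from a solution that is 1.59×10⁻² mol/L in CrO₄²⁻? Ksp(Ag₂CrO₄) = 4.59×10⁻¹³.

Precipitation begins when Q = Ksp.
Ag₂CrO₄(s) ⇌ 2 Ag⁺(aq) + CrO₄²⁻(aq)
Ksp = [Ag⁺]^2[CrO₄²⁻] = [Ag⁺]^2(1.59×10⁻²)
[Ag⁺]^2 = 4.59×10⁻¹³ / (1.59×10⁻²) = 2.89×10⁻¹¹
[Ag⁺] = 5.37×10⁻⁶ mol/L

5.37×10⁻⁶ M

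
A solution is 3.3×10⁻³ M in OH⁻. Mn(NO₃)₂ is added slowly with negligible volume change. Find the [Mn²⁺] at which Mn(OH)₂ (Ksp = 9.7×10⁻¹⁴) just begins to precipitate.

8.9×10⁻⁹ M

Precipitation of each salt begins when its ion product equals Ksp.
Mn(OH)₂(s) ⇌ Mn²⁺(aq) + 2 OH⁻(aq)
Ksp = [Mn²⁺][OH⁻]^2 = [Mn²⁺](3.3×10⁻³)^2
[Mn²⁺] = 9.7×10⁻¹⁴ / (3.3×10⁻³)^2 = 8.9×10⁻⁹
[Mn²⁺] = 8.9×10⁻⁹ M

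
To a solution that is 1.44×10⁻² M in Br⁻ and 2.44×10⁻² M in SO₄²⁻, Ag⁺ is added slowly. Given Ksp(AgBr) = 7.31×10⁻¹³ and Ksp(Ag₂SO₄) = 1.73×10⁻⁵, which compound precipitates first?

Precipitation begins when Q = Ksp.
For AgBr: [Ag⁺] = (Ksp/[Br⁻]) = 5.08×10⁻¹¹ M
For Ag₂SO₄: [Ag⁺] = (Ksp/[SO₄²⁻])^(1/2) = 2.66×10⁻² M
The smaller threshold [Ag⁺] is reached first, so AgBr precipitates first.

AgBr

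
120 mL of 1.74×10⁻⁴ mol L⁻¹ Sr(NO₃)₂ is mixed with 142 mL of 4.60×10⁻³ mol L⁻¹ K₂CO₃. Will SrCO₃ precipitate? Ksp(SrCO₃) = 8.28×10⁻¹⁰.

Yes

Total volume after mixing = 120 + 142 = 262 mL.
[Sr²⁺] = (1.74×10⁻⁴)(120)/262 = 7.97×10⁻⁵ mol L⁻¹
[CO₃²⁻] = (4.60×10⁻³)(142)/262 = 2.49×10⁻³ mol L⁻¹
Q = [Sr²⁺][CO₃²⁻] = 1.99×10⁻⁷
Q = 1.99×10⁻⁷ > Ksp = 8.28×10⁻¹⁰, so the solution is supersaturated and SrCO₃ precipitates.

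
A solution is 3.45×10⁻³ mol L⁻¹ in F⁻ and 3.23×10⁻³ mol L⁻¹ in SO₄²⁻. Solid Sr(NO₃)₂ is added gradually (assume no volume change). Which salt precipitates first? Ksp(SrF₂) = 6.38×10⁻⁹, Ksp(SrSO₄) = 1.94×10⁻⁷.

A salt starts to precipitate once the ion product Q reaches its Ksp.
For SrF₂: [Sr²⁺] = (Ksp/[F⁻]^2) = 5.36×10⁻⁴ mol L⁻¹
For SrSO₄: [Sr²⁺] = (Ksp/[SO₄²⁻]) = 6.01×10⁻⁵ mol L⁻¹
SrSO₄ requires the lower [Sr²⁺], so it precipitates first.

SrSO₄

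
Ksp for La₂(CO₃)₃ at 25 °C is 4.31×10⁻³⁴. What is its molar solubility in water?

8.32×10⁻⁸ M

La₂(CO₃)₃(s) ⇌ 2 La³⁺(aq) + 3 CO₃²⁻(aq)
If s mol/L of La₂(CO₃)₃ dissolves, [La³⁺] = 2s and [CO₃²⁻] = 3s.
Ksp = [La³⁺]^2[CO₃²⁻]^3 = (2s)^2 · (3s)^3 = 108s^5
108s^5 = 4.31×10⁻³⁴  ⇒  s^5 = 3.99×10⁻³⁶
s = (3.99×10⁻³⁶)^(1/5) = 8.32×10⁻⁸ M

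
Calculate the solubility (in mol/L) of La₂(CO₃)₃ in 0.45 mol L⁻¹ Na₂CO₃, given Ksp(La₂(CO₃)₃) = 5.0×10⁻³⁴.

3.7×10⁻¹⁷ M

La₂(CO₃)₃(s) ⇌ 2 La³⁺(aq) + 3 CO₃²⁻(aq)
The solution already contains CO₃²⁻ at 0.45 mol L⁻¹. Let s be the molar solubility of La₂(CO₃)₃.
[CO₃²⁻] ≈ 0.45 mol L⁻¹ (common ion dominates); [La³⁺] = 2s.
Ksp = [La³⁺]^2[CO₃²⁻]^3 = (2s)^2(0.45)^3
(2s)^2 = 5.0×10⁻³⁴ / (0.45)^3 = 5.5×10⁻³³
s = 3.7×10⁻¹⁷ mol L⁻¹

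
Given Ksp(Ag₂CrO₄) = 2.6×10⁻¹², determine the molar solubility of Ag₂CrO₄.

8.7×10⁻⁵ M

Ag₂CrO₄(s) ⇌ 2 Ag⁺(aq) + CrO₄²⁻(aq)
For each mole of Ag₂CrO₄ that dissolves per liter, [Ag⁺] = 2s and [CrO₄²⁻] = s; let s denote this solubility.
Ksp = [Ag⁺]^2[CrO₄²⁻] = (2s)^2 · s = 4s^3
4s^3 = 2.6×10⁻¹²  ⇒  s^3 = 6.5×10⁻¹³
s = 8.7×10⁻⁵ mol/L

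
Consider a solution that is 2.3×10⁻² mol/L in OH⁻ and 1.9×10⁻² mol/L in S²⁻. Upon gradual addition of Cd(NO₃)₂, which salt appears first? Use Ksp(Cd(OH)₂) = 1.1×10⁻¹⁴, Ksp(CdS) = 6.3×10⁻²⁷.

CdS

Each salt precipitates once Q = Ksp for that salt.
For Cd(OH)₂: [Cd²⁺] = (Ksp/[OH⁻]^2) = 2.1×10⁻¹¹ mol/L
For CdS: [Cd²⁺] = (Ksp/[S²⁻]) = 3.3×10⁻²⁵ mol/L
CdS requires the lower [Cd²⁺], so it precipitates first.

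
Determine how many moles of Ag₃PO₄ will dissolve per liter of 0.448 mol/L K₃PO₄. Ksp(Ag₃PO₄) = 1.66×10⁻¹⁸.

Ag₃PO₄(s) ⇌ 3 Ag⁺(aq) + PO₄³⁻(aq)
Let s be the solubility of Ag₃PO₄ here. The common ion gives [PO₄³⁻] ≈ 0.448 mol/L, and [Ag⁺] = 3s.
Ksp = [Ag⁺]^3[PO₄³⁻] = (3s)^3(0.448)
(3s)^3 = 1.66×10⁻¹⁸ / (0.448) = 3.71×10⁻¹⁸
s = 5.16×10⁻⁷ mol/L

5.16×10⁻⁷ M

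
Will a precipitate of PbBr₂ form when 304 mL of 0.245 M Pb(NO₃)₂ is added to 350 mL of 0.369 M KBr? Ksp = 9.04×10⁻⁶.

Yes

Total volume after mixing = 304 + 350 = 654 mL.
[Pb²⁺] = (0.245)(304)/654 = 0.114 M
[Br⁻] = (0.369)(350)/654 = 0.197 M
Q = [Pb²⁺][Br⁻]^2 = 4.44×10⁻³
Q = 4.44×10⁻³ > Ksp = 9.04×10⁻⁶, so the solution is supersaturated and PbBr₂ precipitates.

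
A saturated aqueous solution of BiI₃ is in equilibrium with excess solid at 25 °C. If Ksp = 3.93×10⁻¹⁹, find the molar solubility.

1.10×10⁻⁵ M

BiI₃(s) ⇌ Bi³⁺(aq) + 3 I⁻(aq)
With molar solubility s: [Bi³⁺] = s, [I⁻] = 3s.
Ksp = [Bi³⁺][I⁻]^3 = s · (3s)^3 = 27s^4
27s^4 = 3.93×10⁻¹⁹  ⇒  s^4 = 1.46×10⁻²⁰
s = 1.10×10⁻⁵ mol L⁻¹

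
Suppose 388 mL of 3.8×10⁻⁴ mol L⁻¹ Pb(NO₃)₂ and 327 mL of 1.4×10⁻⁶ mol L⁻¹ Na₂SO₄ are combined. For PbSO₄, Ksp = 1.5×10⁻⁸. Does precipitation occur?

No

After mixing, V = 388 mL + 327 mL = 715 mL.
[Pb²⁺] = (3.8×10⁻⁴)(388)/715 = 2.1×10⁻⁴ mol L⁻¹
[SO₄²⁻] = (1.4×10⁻⁶)(327)/715 = 6.4×10⁻⁷ mol L⁻¹
Q = [Pb²⁺][SO₄²⁻] = 1.3×10⁻¹⁰
Since Q (1.3×10⁻¹⁰) is less than Ksp (1.5×10⁻⁸), no PbSO₄ precipitates.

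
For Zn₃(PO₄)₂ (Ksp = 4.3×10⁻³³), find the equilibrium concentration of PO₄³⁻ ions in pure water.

Zn₃(PO₄)₂(s) ⇌ 3 Zn²⁺(aq) + 2 PO₄³⁻(aq)
Call the molar solubility s, so that [Zn²⁺] = 3s and [PO₄³⁻] = 2s.
Ksp = [Zn²⁺]^3[PO₄³⁻]^2 = (3s)^3 · (2s)^2 = 108s^5 = 4.3×10⁻³³
s = 1.3×10⁻⁷ M
[PO₄³⁻] = 2s = 2.6×10⁻⁷ M

2.6×10⁻⁷ M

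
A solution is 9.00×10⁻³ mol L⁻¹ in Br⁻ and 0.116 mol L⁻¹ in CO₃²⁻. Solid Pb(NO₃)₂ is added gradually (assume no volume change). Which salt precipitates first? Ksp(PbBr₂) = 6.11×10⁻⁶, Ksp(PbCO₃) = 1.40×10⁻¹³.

PbCO₃

The threshold for precipitation is Q = Ksp.
For PbBr₂: [Pb²⁺] = (Ksp/[Br⁻]^2) = 7.54×10⁻² mol L⁻¹
For PbCO₃: [Pb²⁺] = (Ksp/[CO₃²⁻]) = 1.21×10⁻¹² mol L⁻¹
PbCO₃ requires the lower [Pb²⁺], so it precipitates first.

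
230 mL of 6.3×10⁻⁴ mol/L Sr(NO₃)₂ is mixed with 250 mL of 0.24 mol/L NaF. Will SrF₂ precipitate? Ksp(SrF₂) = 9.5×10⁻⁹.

Yes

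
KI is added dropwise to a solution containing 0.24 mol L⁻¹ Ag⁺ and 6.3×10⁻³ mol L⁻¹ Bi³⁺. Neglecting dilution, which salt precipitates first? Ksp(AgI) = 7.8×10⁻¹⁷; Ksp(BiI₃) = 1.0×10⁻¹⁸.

AgI

Each salt precipitates once Q = Ksp for that salt.
For AgI: [I⁻] = (Ksp/[Ag⁺]) = 3.3×10⁻¹⁶ mol L⁻¹
For BiI₃: [I⁻] = (Ksp/[Bi³⁺])^(1/3) = 5.4×10⁻⁶ mol L⁻¹
The smaller threshold [I⁻] is reached first, so AgI precipitates first.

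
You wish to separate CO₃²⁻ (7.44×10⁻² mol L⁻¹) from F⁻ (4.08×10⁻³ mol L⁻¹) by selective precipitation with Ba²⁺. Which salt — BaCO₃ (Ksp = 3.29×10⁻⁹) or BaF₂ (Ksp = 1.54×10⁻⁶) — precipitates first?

BaCO₃

Precipitation begins when Q = Ksp.
For BaCO₃: [Ba²⁺] = (Ksp/[CO₃²⁻]) = 4.42×10⁻⁸ mol L⁻¹
For BaF₂: [Ba²⁺] = (Ksp/[F⁻]^2) = 9.25×10⁻² mol L⁻¹
BaCO₃ requires the lower [Ba²⁺], so it precipitates first.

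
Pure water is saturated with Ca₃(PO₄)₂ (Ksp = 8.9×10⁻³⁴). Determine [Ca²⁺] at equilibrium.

Ca₃(PO₄)₂(s) ⇌ 3 Ca²⁺(aq) + 2 PO₄³⁻(aq)
Call the molar solubility s, so that [Ca²⁺] = 3s and [PO₄³⁻] = 2s.
Ksp = [Ca²⁺]^3[PO₄³⁻]^2 = (3s)^3 · (2s)^2 = 108s^5 = 8.9×10⁻³⁴
s = 9.6×10⁻⁸ mol/L
[Ca²⁺] = 3s = 2.9×10⁻⁷ mol/L

2.9×10⁻⁷ M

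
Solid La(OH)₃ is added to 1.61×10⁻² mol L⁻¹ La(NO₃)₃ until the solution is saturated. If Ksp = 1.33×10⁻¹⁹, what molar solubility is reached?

6.74×10⁻⁷ M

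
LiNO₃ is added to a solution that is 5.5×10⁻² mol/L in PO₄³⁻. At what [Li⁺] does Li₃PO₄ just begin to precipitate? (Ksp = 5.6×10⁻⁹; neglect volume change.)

4.7×10⁻³ M

A salt starts to precipitate once the ion product Q reaches its Ksp.
Li₃PO₄(s) ⇌ 3 Li⁺(aq) + PO₄³⁻(aq)
Ksp = [Li⁺]^3[PO₄³⁻] = [Li⁺]^3(5.5×10⁻²)
[Li⁺]^3 = 5.6×10⁻⁹ / (5.5×10⁻²) = 1.0×10⁻⁷
[Li⁺] = 4.7×10⁻³ mol/L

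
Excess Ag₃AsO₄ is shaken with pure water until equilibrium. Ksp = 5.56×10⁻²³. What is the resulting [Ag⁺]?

Ag₃AsO₄(s) ⇌ 3 Ag⁺(aq) + AsO₄³⁻(aq)
Let s be the molar solubility. Then [Ag⁺] = 3s and [AsO₄³⁻] = s.
Ksp = [Ag⁺]^3[AsO₄³⁻] = (3s)^3 · s = 27s^4 = 5.56×10⁻²³
s = 1.20×10⁻⁶ mol L⁻¹
[Ag⁺] = 3s = 3.59×10⁻⁶ mol L⁻¹

3.59×10⁻⁶ M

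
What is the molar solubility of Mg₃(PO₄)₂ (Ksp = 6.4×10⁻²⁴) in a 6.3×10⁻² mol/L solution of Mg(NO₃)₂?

8.0×10⁻¹¹ M

Mg₃(PO₄)₂(s) ⇌ 3 Mg²⁺(aq) + 2 PO₄³⁻(aq)
Mg²⁺ is already present at 6.3×10⁻² mol/L. If s mol/L of Mg₃(PO₄)₂ dissolves, [PO₄³⁻] = 2s while [Mg²⁺] ≈ 6.3×10⁻² mol/L.
Ksp = [Mg²⁺]^3[PO₄³⁻]^2 = (6.3×10⁻²)^3(2s)^2
(2s)^2 = 6.4×10⁻²⁴ / (6.3×10⁻²)^3 = 2.6×10⁻²⁰
s = 8.0×10⁻¹¹ mol/L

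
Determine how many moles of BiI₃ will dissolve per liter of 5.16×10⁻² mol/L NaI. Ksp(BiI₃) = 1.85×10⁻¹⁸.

BiI₃(s) ⇌ Bi³⁺(aq) + 3 I⁻(aq)
Let s be the solubility of BiI₃ here. The common ion gives [I⁻] ≈ 5.16×10⁻² mol/L, and [Bi³⁺] = s.
Ksp = [Bi³⁺][I⁻]^3 = s(5.16×10⁻²)^3
s = 1.85×10⁻¹⁸ / (5.16×10⁻²)^3 = 1.35×10⁻¹⁴
s = 1.35×10⁻¹⁴ mol/L

1.35×10⁻¹⁴ M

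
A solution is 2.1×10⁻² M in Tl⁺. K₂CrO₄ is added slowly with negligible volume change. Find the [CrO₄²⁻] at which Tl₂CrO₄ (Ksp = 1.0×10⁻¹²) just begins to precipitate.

2.3×10⁻⁹ M

A salt starts to precipitate once the ion product Q reaches its Ksp.
Tl₂CrO₄(s) ⇌ 2 Tl⁺(aq) + CrO₄²⁻(aq)
Ksp = [Tl⁺]^2[CrO₄²⁻] = [CrO₄²⁻](2.1×10⁻²)^2
[CrO₄²⁻] = 1.0×10⁻¹² / (2.1×10⁻²)^2 = 2.3×10⁻⁹
[CrO₄²⁻] = 2.3×10⁻⁹ M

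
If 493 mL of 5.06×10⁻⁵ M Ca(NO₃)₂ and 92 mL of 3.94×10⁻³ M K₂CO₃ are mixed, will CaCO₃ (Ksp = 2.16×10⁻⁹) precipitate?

Yes

Total volume after mixing = 493 + 92 = 585 mL.
[Ca²⁺] = (5.06×10⁻⁵)(493)/585 = 4.26×10⁻⁵ M
[CO₃²⁻] = (3.94×10⁻³)(92)/585 = 6.20×10⁻⁴ M
Q = [Ca²⁺][CO₃²⁻] = 2.64×10⁻⁸
Because Q > Ksp (2.64×10⁻⁸ vs 2.16×10⁻⁹), a precipitate of CaCO₃ forms.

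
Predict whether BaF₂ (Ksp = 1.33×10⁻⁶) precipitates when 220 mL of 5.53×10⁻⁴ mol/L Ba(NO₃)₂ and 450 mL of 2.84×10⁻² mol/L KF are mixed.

After mixing, V = 220 mL + 450 mL = 670 mL.
[Ba²⁺] = (5.53×10⁻⁴)(220)/670 = 1.82×10⁻⁴ mol/L
[F⁻] = (2.84×10⁻²)(450)/670 = 1.91×10⁻² mol/L
Q = [Ba²⁺][F⁻]^2 = 6.61×10⁻⁸
Q = 6.61×10⁻⁸ < Ksp = 1.33×10⁻⁶, so the solution is unsaturated and no precipitate forms.

No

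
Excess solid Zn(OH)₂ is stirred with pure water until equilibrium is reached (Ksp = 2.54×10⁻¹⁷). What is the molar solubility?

Zn(OH)₂(s) ⇌ Zn²⁺(aq) + 2 OH⁻(aq)
If s mol/L of Zn(OH)₂ dissolves, [Zn²⁺] = s and [OH⁻] = 2s.
Ksp = [Zn²⁺][OH⁻]^2 = s · (2s)^2 = 4s^3
4s^3 = 2.54×10⁻¹⁷  ⇒  s^3 = 6.35×10⁻¹⁸
s = (6.35×10⁻¹⁸)^(1/3) = 1.85×10⁻⁶ mol/L

1.85×10⁻⁶ M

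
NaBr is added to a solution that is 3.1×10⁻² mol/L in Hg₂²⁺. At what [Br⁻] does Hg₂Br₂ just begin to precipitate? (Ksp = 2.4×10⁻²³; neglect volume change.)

2.8×10⁻¹¹ M

Precipitation begins when Q = Ksp.
Hg₂Br₂(s) ⇌ Hg₂²⁺(aq) + 2 Br⁻(aq)
Ksp = [Hg₂²⁺][Br⁻]^2 = [Br⁻]^2(3.1×10⁻²)
[Br⁻]^2 = 2.4×10⁻²³ / (3.1×10⁻²) = 7.7×10⁻²²
[Br⁻] = 2.8×10⁻¹¹ mol/L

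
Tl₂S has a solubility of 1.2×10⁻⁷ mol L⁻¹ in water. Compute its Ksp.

Tl₂S(s) ⇌ 2 Tl⁺(aq) + S²⁻(aq)
Call the molar solubility s, so that [Tl⁺] = 2s and [S²⁻] = s.
Ksp = [Tl⁺]^2[S²⁻] = (2s)^2 · s = 4s^3
Ksp = 4 × (1.2×10⁻⁷)^3 = 6.9×10⁻²¹

Ksp = 6.9×10⁻²¹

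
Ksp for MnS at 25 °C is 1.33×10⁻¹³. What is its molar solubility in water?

3.65×10⁻⁷ M

MnS(s) ⇌ Mn²⁺(aq) + S²⁻(aq)
Call the molar solubility s, so that [Mn²⁺] = s and [S²⁻] = s.
Ksp = [Mn²⁺][S²⁻] = s · s = s^2
s^2 = 1.33×10⁻¹³
s = (1.33×10⁻¹³)^(1/2) = 3.65×10⁻⁷ mol L⁻¹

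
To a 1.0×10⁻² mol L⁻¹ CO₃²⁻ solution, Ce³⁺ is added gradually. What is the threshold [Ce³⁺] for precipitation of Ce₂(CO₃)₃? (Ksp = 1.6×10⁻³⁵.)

4.0×10⁻¹⁵ M

Precipitation begins when Q = Ksp.
Ce₂(CO₃)₃(s) ⇌ 2 Ce³⁺(aq) + 3 CO₃²⁻(aq)
Ksp = [Ce³⁺]^2[CO₃²⁻]^3 = [Ce³⁺]^2(1.0×10⁻²)^3
[Ce³⁺]^2 = 1.6×10⁻³⁵ / (1.0×10⁻²)^3 = 1.6×10⁻²⁹
[Ce³⁺] = 4.0×10⁻¹⁵ mol L⁻¹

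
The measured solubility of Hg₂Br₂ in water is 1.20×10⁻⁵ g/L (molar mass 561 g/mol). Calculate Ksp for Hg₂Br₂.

Molar solubility s = (1.20×10⁻⁵ g/L) / (561 g/mol) = 2.1390×10⁻⁸ mol/L
Hg₂Br₂(s) ⇌ Hg₂²⁺(aq) + 2 Br⁻(aq)
For each mole of Hg₂Br₂ that dissolves per liter, [Hg₂²⁺] = s and [Br⁻] = 2s; let s denote this solubility.
Ksp = [Hg₂²⁺][Br⁻]^2 = s · (2s)^2 = 4s^3
Ksp = 4 × (2.1390×10⁻⁸)^3 = 3.91×10⁻²³

Ksp = 3.91×10⁻²³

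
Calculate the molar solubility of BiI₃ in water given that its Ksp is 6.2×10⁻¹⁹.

1.2×10⁻⁵ M

BiI₃(s) ⇌ Bi³⁺(aq) + 3 I⁻(aq)
If s mol/L of BiI₃ dissolves, [Bi³⁺] = s and [I⁻] = 3s.
Ksp = [Bi³⁺][I⁻]^3 = s · (3s)^3 = 27s^4
27s^4 = 6.2×10⁻¹⁹  ⇒  s^4 = 2.3×10⁻²⁰
Taking the 4th root, s = 1.2×10⁻⁵ mol L⁻¹.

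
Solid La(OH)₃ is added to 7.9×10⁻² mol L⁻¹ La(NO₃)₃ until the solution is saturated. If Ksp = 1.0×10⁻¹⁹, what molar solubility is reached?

3.6×10⁻⁷ M

La(OH)₃(s) ⇌ La³⁺(aq) + 3 OH⁻(aq)
La³⁺ is already present at 7.9×10⁻² mol L⁻¹. If s mol/L of La(OH)₃ dissolves, [OH⁻] = 3s while [La³⁺] ≈ 7.9×10⁻² mol L⁻¹.
Ksp = [La³⁺][OH⁻]^3 = (7.9×10⁻²)(3s)^3
(3s)^3 = 1.0×10⁻¹⁹ / (7.9×10⁻²) = 1.3×10⁻¹⁸
s = 3.6×10⁻⁷ mol L⁻¹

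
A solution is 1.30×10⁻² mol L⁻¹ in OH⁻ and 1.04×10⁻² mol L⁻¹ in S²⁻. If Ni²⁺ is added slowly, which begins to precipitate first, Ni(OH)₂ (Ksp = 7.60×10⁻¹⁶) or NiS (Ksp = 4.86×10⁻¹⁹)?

NiS

Precipitation begins when Q = Ksp.
For Ni(OH)₂: [Ni²⁺] = (Ksp/[OH⁻]^2) = 4.50×10⁻¹² mol L⁻¹
For NiS: [Ni²⁺] = (Ksp/[S²⁻]) = 4.67×10⁻¹⁷ mol L⁻¹
The smaller threshold [Ni²⁺] is reached first, so NiS precipitates first.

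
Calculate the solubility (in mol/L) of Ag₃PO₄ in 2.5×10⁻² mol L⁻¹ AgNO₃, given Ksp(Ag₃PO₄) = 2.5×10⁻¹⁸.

Ag₃PO₄(s) ⇌ 3 Ag⁺(aq) + PO₄³⁻(aq)
The solution already contains Ag⁺ at 2.5×10⁻² mol L⁻¹. Let s be the molar solubility of Ag₃PO₄.
[Ag⁺] ≈ 2.5×10⁻² mol L⁻¹ (common ion dominates); [PO₄³⁻] = s.
Ksp = [Ag⁺]^3[PO₄³⁻] = (2.5×10⁻²)^3s
s = 2.5×10⁻¹⁸ / (2.5×10⁻²)^3 = 1.6×10⁻¹³
s = 1.6×10⁻¹³ mol L⁻¹

1.6×10⁻¹³ M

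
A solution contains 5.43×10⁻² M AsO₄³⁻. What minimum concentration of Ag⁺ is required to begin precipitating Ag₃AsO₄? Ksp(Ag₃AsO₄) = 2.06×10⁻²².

1.56×10⁻⁷ M

A salt starts to precipitate once the ion product Q reaches its Ksp.
Ag₃AsO₄(s) ⇌ 3 Ag⁺(aq) + AsO₄³⁻(aq)
Ksp = [Ag⁺]^3[AsO₄³⁻] = [Ag⁺]^3(5.43×10⁻²)
[Ag⁺]^3 = 2.06×10⁻²² / (5.43×10⁻²) = 3.79×10⁻²¹
[Ag⁺] = 1.56×10⁻⁷ M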